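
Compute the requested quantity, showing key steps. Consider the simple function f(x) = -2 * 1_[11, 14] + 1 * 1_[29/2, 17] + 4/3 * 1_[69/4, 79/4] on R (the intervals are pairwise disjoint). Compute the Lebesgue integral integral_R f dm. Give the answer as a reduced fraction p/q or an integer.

For a simple function f = sum_i c_i * 1_{A_i} with disjoint A_i,
  integral f dm = sum_i c_i * m(A_i).
Lengths of the A_i:
  m(A_1) = 14 - 11 = 3.
  m(A_2) = 17 - 29/2 = 5/2.
  m(A_3) = 79/4 - 69/4 = 5/2.
Contributions c_i * m(A_i):
  (-2) * (3) = -6.
  (1) * (5/2) = 5/2.
  (4/3) * (5/2) = 10/3.
Total: -6 + 5/2 + 10/3 = -1/6.

-1/6


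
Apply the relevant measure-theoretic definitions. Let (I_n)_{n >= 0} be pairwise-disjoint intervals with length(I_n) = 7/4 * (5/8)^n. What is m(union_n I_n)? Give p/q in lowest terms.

By countable additivity of the Lebesgue measure on pairwise disjoint measurable sets,
  m(union_{n >= 0} I_n) = sum_{n >= 0} m(I_n) = sum_{n >= 0} a * r^n,
  with a = 7/4 and r = 5/8.
Since 0 < r = 5/8 < 1, the geometric series converges:
  sum_{n >= 0} a * r^n = a / (1 - r).
  = 7/4 / (1 - 5/8)
  = 7/4 / (3/8)
  = 14/3.

14/3


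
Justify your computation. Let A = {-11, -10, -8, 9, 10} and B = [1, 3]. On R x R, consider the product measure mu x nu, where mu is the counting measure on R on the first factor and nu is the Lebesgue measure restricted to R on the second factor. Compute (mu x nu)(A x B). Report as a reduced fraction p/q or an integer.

For a measurable rectangle A x B, the product measure satisfies
  (mu x nu)(A x B) = mu(A) * nu(B).
  mu(A) = 5.
  nu(B) = 2.
  (mu x nu)(A x B) = 5 * 2 = 10.

10


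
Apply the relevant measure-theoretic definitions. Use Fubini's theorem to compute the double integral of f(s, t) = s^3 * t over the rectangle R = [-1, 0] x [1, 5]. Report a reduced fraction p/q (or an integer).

f(s, t) is a tensor product of a function of s and a function of t, and both factors are bounded continuous (hence Lebesgue integrable) on the rectangle, so Fubini's theorem applies:
  integral_R f d(m x m) = (integral_a1^b1 s^3 ds) * (integral_a2^b2 t dt).
Inner integral in s: integral_{-1}^{0} s^3 ds = (0^4 - (-1)^4)/4
  = -1/4.
Inner integral in t: integral_{1}^{5} t dt = (5^2 - 1^2)/2
  = 12.
Product: (-1/4) * (12) = -3.

-3


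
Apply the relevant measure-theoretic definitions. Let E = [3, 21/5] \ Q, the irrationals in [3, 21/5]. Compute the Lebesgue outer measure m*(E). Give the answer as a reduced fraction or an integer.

The interval I = [3, 21/5] has m(I) = 21/5 - 3 = 6/5 (endpoints are measure-zero, so open/closed/half-open agree). Write I = (I cap Q) u (I \ Q). The rationals in I are countable, so m*(I cap Q) = 0 (cover each rational by intervals whose total length is arbitrarily small). By countable subadditivity m*(I) <= m*(I cap Q) + m*(I \ Q), hence m*(I \ Q) >= m(I) = 6/5. The reverse inequality m*(I \ Q) <= m*(I) = 6/5 is trivial since (I \ Q) is a subset of I. Therefore m*(I \ Q) = 6/5.

6/5


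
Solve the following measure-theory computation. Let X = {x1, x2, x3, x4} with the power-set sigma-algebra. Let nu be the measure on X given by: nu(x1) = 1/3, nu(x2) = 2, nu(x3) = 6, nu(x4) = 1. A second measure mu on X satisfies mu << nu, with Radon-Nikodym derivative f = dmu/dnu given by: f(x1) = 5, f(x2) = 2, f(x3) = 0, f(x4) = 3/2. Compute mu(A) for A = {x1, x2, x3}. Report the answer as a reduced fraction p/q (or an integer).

By the defining property of the Radon-Nikodym derivative, for every measurable set A,
  mu(A) = integral_A f dnu.
Since nu is a discrete measure concentrated on the atoms of X, the integral over A reduces to the sum
  mu(A) = sum_{x in A} f(x) * nu({x}).
Computing each term:
  x1: f(x1) * nu(x1) = 5 * 1/3 = 5/3.
  x2: f(x2) * nu(x2) = 2 * 2 = 4.
  x3: f(x3) * nu(x3) = 0 * 6 = 0.
Summing: mu(A) = 5/3 + 4 + 0 = 17/3.

17/3


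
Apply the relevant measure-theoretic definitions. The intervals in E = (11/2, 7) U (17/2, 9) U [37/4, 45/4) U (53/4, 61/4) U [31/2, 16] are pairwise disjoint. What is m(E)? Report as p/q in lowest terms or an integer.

For pairwise disjoint intervals, m(union_i I_i) = sum_i m(I_i),
and m is invariant under swapping open/closed endpoints (single points have measure 0).
So m(E) = sum_i (b_i - a_i).
  I_1 has length 7 - 11/2 = 3/2.
  I_2 has length 9 - 17/2 = 1/2.
  I_3 has length 45/4 - 37/4 = 2.
  I_4 has length 61/4 - 53/4 = 2.
  I_5 has length 16 - 31/2 = 1/2.
Summing:
  m(E) = 3/2 + 1/2 + 2 + 2 + 1/2 = 13/2.

13/2


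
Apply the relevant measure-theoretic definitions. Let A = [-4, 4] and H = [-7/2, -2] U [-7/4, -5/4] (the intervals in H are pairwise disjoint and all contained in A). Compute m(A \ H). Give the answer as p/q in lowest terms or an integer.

The ambient interval has length m(A) = 4 - (-4) = 8.
Since the holes are disjoint and sit inside A, by finite additivity
  m(H) = sum_i (b_i - a_i), and m(A \ H) = m(A) - m(H).
Computing the hole measures:
  m(H_1) = -2 - (-7/2) = 3/2.
  m(H_2) = -5/4 - (-7/4) = 1/2.
Summed: m(H) = 3/2 + 1/2 = 2.
So m(A \ H) = 8 - 2 = 6.

6


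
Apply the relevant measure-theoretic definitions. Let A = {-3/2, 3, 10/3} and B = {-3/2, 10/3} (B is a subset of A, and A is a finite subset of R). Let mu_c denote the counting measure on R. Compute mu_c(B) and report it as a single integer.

Counting measure assigns mu_c(E) = |E| (number of elements) when E is finite.
B has 2 element(s), so mu_c(B) = 2.

2


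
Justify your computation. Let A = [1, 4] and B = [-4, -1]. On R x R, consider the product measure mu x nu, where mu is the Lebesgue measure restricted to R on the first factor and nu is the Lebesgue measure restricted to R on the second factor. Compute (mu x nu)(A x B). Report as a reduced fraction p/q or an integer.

For a measurable rectangle A x B, the product measure satisfies
  (mu x nu)(A x B) = mu(A) * nu(B).
  mu(A) = 3.
  nu(B) = 3.
  (mu x nu)(A x B) = 3 * 3 = 9.

9


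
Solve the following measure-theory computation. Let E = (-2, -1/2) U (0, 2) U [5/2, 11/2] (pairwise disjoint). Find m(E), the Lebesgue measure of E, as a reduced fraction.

For pairwise disjoint intervals, m(union_i I_i) = sum_i m(I_i),
and m is invariant under swapping open/closed endpoints (single points have measure 0).
So m(E) = sum_i (b_i - a_i).
  I_1 has length -1/2 - (-2) = 3/2.
  I_2 has length 2 - 0 = 2.
  I_3 has length 11/2 - 5/2 = 3.
Summing:
  m(E) = 3/2 + 2 + 3 = 13/2.

13/2


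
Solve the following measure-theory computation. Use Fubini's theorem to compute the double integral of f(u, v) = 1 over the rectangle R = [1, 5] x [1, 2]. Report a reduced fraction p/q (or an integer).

f(u, v) is a tensor product of a function of u and a function of v, and both factors are bounded continuous (hence Lebesgue integrable) on the rectangle, so Fubini's theorem applies:
  integral_R f d(m x m) = (integral_a1^b1 1 du) * (integral_a2^b2 1 dv).
Inner integral in u: integral_{1}^{5} 1 du = (5^1 - 1^1)/1
  = 4.
Inner integral in v: integral_{1}^{2} 1 dv = (2^1 - 1^1)/1
  = 1.
Product: (4) * (1) = 4.

4


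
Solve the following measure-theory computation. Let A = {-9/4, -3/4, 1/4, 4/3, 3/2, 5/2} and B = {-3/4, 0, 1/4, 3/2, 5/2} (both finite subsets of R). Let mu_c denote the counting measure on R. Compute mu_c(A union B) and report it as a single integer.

Counting measure on a finite set equals cardinality. By inclusion-exclusion, |A union B| = |A| + |B| - |A cap B|.
|A| = 6, |B| = 5, |A cap B| = 4.
So mu_c(A union B) = 6 + 5 - 4 = 7.

7


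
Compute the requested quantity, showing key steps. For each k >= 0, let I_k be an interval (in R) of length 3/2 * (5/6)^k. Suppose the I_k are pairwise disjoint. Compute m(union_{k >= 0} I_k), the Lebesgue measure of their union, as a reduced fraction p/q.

By countable additivity of the Lebesgue measure on pairwise disjoint measurable sets,
  m(union_{k >= 0} I_k) = sum_{k >= 0} m(I_k) = sum_{k >= 0} a * r^k,
  with a = 3/2 and r = 5/6.
Since 0 < r = 5/6 < 1, the geometric series converges:
  sum_{k >= 0} a * r^k = a / (1 - r).
  = 3/2 / (1 - 5/6)
  = 3/2 / (1/6)
  = 9.

9


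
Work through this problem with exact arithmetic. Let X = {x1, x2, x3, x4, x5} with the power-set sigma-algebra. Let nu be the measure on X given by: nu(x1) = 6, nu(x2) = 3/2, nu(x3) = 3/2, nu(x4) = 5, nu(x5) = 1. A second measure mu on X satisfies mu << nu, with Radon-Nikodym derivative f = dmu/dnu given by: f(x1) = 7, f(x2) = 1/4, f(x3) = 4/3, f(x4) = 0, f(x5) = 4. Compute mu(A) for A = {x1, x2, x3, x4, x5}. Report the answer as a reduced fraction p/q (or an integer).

By the defining property of the Radon-Nikodym derivative, for every measurable set A,
  mu(A) = integral_A f dnu.
Since nu is a discrete measure concentrated on the atoms of X, the integral over A reduces to the sum
  mu(A) = sum_{x in A} f(x) * nu({x}).
Computing each term:
  x1: f(x1) * nu(x1) = 7 * 6 = 42.
  x2: f(x2) * nu(x2) = 1/4 * 3/2 = 3/8.
  x3: f(x3) * nu(x3) = 4/3 * 3/2 = 2.
  x4: f(x4) * nu(x4) = 0 * 5 = 0.
  x5: f(x5) * nu(x5) = 4 * 1 = 4.
Summing: mu(A) = 42 + 3/8 + 2 + 0 + 4 = 387/8.

387/8


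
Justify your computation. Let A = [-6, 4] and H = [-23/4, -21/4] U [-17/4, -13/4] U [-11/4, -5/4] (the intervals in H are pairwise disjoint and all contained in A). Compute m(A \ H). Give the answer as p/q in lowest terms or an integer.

The ambient interval has length m(A) = 4 - (-6) = 10.
Since the holes are disjoint and sit inside A, by finite additivity
  m(H) = sum_i (b_i - a_i), and m(A \ H) = m(A) - m(H).
Computing the hole measures:
  m(H_1) = -21/4 - (-23/4) = 1/2.
  m(H_2) = -13/4 - (-17/4) = 1.
  m(H_3) = -5/4 - (-11/4) = 3/2.
Summed: m(H) = 1/2 + 1 + 3/2 = 3.
So m(A \ H) = 10 - 3 = 7.

7


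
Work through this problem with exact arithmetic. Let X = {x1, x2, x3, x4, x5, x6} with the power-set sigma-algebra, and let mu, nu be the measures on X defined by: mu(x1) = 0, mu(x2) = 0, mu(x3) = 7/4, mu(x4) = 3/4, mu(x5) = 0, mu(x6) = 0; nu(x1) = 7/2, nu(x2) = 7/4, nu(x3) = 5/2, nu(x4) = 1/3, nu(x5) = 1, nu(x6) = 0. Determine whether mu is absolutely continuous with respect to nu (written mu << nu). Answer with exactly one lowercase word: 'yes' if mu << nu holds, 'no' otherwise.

mu << nu means: every nu-null measurable set is also mu-null; equivalently, for every atom x, if nu({x}) = 0 then mu({x}) = 0.
Checking each atom:
  x1: nu = 7/2 > 0 -> no constraint.
  x2: nu = 7/4 > 0 -> no constraint.
  x3: nu = 5/2 > 0 -> no constraint.
  x4: nu = 1/3 > 0 -> no constraint.
  x5: nu = 1 > 0 -> no constraint.
  x6: nu = 0, mu = 0 -> consistent with mu << nu.
No atom violates the condition. Therefore mu << nu.

yes


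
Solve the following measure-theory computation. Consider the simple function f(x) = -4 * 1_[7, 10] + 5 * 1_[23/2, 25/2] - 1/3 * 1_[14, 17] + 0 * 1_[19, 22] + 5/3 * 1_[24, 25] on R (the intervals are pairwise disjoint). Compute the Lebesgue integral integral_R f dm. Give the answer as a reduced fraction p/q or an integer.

For a simple function f = sum_i c_i * 1_{A_i} with disjoint A_i,
  integral f dm = sum_i c_i * m(A_i).
Lengths of the A_i:
  m(A_1) = 10 - 7 = 3.
  m(A_2) = 25/2 - 23/2 = 1.
  m(A_3) = 17 - 14 = 3.
  m(A_4) = 22 - 19 = 3.
  m(A_5) = 25 - 24 = 1.
Contributions c_i * m(A_i):
  (-4) * (3) = -12.
  (5) * (1) = 5.
  (-1/3) * (3) = -1.
  (0) * (3) = 0.
  (5/3) * (1) = 5/3.
Total: -12 + 5 - 1 + 0 + 5/3 = -19/3.

-19/3


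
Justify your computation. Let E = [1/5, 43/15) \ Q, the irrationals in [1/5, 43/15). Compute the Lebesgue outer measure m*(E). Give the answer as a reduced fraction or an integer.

The interval I = [1/5, 43/15) has m(I) = 43/15 - 1/5 = 8/3 (endpoints are measure-zero, so open/closed/half-open agree). Write I = (I cap Q) u (I \ Q). The rationals in I are countable, so m*(I cap Q) = 0 (cover each rational by intervals whose total length is arbitrarily small). By countable subadditivity m*(I) <= m*(I cap Q) + m*(I \ Q), hence m*(I \ Q) >= m(I) = 8/3. The reverse inequality m*(I \ Q) <= m*(I) = 8/3 is trivial since (I \ Q) is a subset of I. Therefore m*(I \ Q) = 8/3.

8/3


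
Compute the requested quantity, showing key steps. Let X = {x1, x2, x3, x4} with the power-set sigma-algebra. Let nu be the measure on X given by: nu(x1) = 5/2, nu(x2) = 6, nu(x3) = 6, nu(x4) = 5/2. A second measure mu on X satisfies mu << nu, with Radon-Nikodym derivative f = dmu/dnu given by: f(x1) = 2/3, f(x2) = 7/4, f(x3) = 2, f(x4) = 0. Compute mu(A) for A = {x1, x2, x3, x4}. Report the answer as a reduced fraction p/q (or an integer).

By the defining property of the Radon-Nikodym derivative, for every measurable set A,
  mu(A) = integral_A f dnu.
Since nu is a discrete measure concentrated on the atoms of X, the integral over A reduces to the sum
  mu(A) = sum_{x in A} f(x) * nu({x}).
Computing each term:
  x1: f(x1) * nu(x1) = 2/3 * 5/2 = 5/3.
  x2: f(x2) * nu(x2) = 7/4 * 6 = 21/2.
  x3: f(x3) * nu(x3) = 2 * 6 = 12.
  x4: f(x4) * nu(x4) = 0 * 5/2 = 0.
Summing: mu(A) = 5/3 + 21/2 + 12 + 0 = 145/6.

145/6


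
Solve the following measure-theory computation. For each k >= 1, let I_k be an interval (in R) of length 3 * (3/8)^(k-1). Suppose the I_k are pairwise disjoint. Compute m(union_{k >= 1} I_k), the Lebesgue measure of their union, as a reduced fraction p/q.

By countable additivity of the Lebesgue measure on pairwise disjoint measurable sets,
  m(union_{k >= 1} I_k) = sum_{k >= 1} m(I_k) = sum_{k >= 1} a * r^(k-1),
  with a = 3 and r = 3/8.
Since 0 < r = 3/8 < 1, the geometric series converges:
  sum_{k >= 1} a * r^(k-1) = a / (1 - r).
  = 3 / (1 - 3/8)
  = 3 / (5/8)
  = 24/5.

24/5


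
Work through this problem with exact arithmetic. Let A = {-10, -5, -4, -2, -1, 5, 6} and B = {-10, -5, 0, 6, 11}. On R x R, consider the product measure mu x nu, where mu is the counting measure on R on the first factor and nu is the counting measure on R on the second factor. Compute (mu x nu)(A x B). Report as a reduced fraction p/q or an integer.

For a measurable rectangle A x B, the product measure satisfies
  (mu x nu)(A x B) = mu(A) * nu(B).
  mu(A) = 7.
  nu(B) = 5.
  (mu x nu)(A x B) = 7 * 5 = 35.

35


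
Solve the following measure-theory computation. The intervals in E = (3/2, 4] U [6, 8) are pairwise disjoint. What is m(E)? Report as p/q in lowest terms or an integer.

For pairwise disjoint intervals, m(union_i I_i) = sum_i m(I_i),
and m is invariant under swapping open/closed endpoints (single points have measure 0).
So m(E) = sum_i (b_i - a_i).
  I_1 has length 4 - 3/2 = 5/2.
  I_2 has length 8 - 6 = 2.
Summing:
  m(E) = 5/2 + 2 = 9/2.

9/2


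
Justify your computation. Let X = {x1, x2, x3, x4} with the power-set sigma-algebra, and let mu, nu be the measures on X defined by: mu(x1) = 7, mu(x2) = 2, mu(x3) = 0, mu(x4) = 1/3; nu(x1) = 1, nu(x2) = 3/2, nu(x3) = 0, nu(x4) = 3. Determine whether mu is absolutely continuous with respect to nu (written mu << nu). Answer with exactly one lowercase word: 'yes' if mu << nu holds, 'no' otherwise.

mu << nu means: every nu-null measurable set is also mu-null; equivalently, for every atom x, if nu({x}) = 0 then mu({x}) = 0.
Checking each atom:
  x1: nu = 1 > 0 -> no constraint.
  x2: nu = 3/2 > 0 -> no constraint.
  x3: nu = 0, mu = 0 -> consistent with mu << nu.
  x4: nu = 3 > 0 -> no constraint.
No atom violates the condition. Therefore mu << nu.

yes


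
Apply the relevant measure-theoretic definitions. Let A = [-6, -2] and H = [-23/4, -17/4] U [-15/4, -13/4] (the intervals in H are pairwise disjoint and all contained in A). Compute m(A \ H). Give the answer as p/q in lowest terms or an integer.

The ambient interval has length m(A) = -2 - (-6) = 4.
Since the holes are disjoint and sit inside A, by finite additivity
  m(H) = sum_i (b_i - a_i), and m(A \ H) = m(A) - m(H).
Computing the hole measures:
  m(H_1) = -17/4 - (-23/4) = 3/2.
  m(H_2) = -13/4 - (-15/4) = 1/2.
Summed: m(H) = 3/2 + 1/2 = 2.
So m(A \ H) = 4 - 2 = 2.

2


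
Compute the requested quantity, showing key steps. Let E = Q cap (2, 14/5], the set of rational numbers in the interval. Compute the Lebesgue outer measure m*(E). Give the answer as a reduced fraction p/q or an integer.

E = Q cap (2, 14/5] is a subset of Q, which is countable. Enumerate Q = {q_1, q_2, ...}; for any eps > 0, cover q_k by the open interval (q_k - eps/2^(k+1), q_k + eps/2^(k+1)), of length eps/2^k. The total cover length is sum_{k>=1} eps/2^k = eps. Hence m*(E) <= m*(Q) <= eps for every eps > 0, and since outer measure is non-negative, m*(E) = 0.

0


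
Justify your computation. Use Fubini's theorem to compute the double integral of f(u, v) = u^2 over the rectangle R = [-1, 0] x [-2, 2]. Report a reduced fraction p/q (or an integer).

f(u, v) is a tensor product of a function of u and a function of v, and both factors are bounded continuous (hence Lebesgue integrable) on the rectangle, so Fubini's theorem applies:
  integral_R f d(m x m) = (integral_a1^b1 u^2 du) * (integral_a2^b2 1 dv).
Inner integral in u: integral_{-1}^{0} u^2 du = (0^3 - (-1)^3)/3
  = 1/3.
Inner integral in v: integral_{-2}^{2} 1 dv = (2^1 - (-2)^1)/1
  = 4.
Product: (1/3) * (4) = 4/3.

4/3


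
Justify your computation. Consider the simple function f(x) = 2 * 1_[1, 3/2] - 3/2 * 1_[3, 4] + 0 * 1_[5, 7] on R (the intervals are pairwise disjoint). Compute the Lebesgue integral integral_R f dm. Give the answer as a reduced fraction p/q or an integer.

For a simple function f = sum_i c_i * 1_{A_i} with disjoint A_i,
  integral f dm = sum_i c_i * m(A_i).
Lengths of the A_i:
  m(A_1) = 3/2 - 1 = 1/2.
  m(A_2) = 4 - 3 = 1.
  m(A_3) = 7 - 5 = 2.
Contributions c_i * m(A_i):
  (2) * (1/2) = 1.
  (-3/2) * (1) = -3/2.
  (0) * (2) = 0.
Total: 1 - 3/2 + 0 = -1/2.

-1/2


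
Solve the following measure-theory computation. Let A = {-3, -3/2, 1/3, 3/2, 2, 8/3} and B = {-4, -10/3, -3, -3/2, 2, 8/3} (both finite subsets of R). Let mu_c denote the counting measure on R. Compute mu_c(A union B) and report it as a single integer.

Counting measure on a finite set equals cardinality. By inclusion-exclusion, |A union B| = |A| + |B| - |A cap B|.
|A| = 6, |B| = 6, |A cap B| = 4.
So mu_c(A union B) = 6 + 6 - 4 = 8.

8


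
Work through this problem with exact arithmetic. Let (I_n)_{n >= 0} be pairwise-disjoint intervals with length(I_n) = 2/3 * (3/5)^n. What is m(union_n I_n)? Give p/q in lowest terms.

By countable additivity of the Lebesgue measure on pairwise disjoint measurable sets,
  m(union_{n >= 0} I_n) = sum_{n >= 0} m(I_n) = sum_{n >= 0} a * r^n,
  with a = 2/3 and r = 3/5.
Since 0 < r = 3/5 < 1, the geometric series converges:
  sum_{n >= 0} a * r^n = a / (1 - r).
  = 2/3 / (1 - 3/5)
  = 2/3 / (2/5)
  = 5/3.

5/3


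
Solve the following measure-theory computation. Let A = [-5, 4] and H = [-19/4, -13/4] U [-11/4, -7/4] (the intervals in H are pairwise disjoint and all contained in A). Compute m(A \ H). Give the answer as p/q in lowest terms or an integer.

The ambient interval has length m(A) = 4 - (-5) = 9.
Since the holes are disjoint and sit inside A, by finite additivity
  m(H) = sum_i (b_i - a_i), and m(A \ H) = m(A) - m(H).
Computing the hole measures:
  m(H_1) = -13/4 - (-19/4) = 3/2.
  m(H_2) = -7/4 - (-11/4) = 1.
Summed: m(H) = 3/2 + 1 = 5/2.
So m(A \ H) = 9 - 5/2 = 13/2.

13/2


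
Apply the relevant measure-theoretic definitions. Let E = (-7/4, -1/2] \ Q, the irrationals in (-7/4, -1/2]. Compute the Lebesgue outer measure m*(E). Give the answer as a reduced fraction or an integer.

The interval I = (-7/4, -1/2] has m(I) = -1/2 - (-7/4) = 5/4 (endpoints are measure-zero, so open/closed/half-open agree). Write I = (I cap Q) u (I \ Q). The rationals in I are countable, so m*(I cap Q) = 0 (cover each rational by intervals whose total length is arbitrarily small). By countable subadditivity m*(I) <= m*(I cap Q) + m*(I \ Q), hence m*(I \ Q) >= m(I) = 5/4. The reverse inequality m*(I \ Q) <= m*(I) = 5/4 is trivial since (I \ Q) is a subset of I. Therefore m*(I \ Q) = 5/4.

5/4


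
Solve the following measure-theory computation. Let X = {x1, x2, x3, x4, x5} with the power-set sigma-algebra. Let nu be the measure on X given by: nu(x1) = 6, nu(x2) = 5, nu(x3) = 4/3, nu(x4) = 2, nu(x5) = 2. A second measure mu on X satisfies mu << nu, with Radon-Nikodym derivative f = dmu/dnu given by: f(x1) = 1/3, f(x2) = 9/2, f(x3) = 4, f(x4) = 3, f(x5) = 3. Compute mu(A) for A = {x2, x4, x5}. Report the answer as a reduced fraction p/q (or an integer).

By the defining property of the Radon-Nikodym derivative, for every measurable set A,
  mu(A) = integral_A f dnu.
Since nu is a discrete measure concentrated on the atoms of X, the integral over A reduces to the sum
  mu(A) = sum_{x in A} f(x) * nu({x}).
Computing each term:
  x2: f(x2) * nu(x2) = 9/2 * 5 = 45/2.
  x4: f(x4) * nu(x4) = 3 * 2 = 6.
  x5: f(x5) * nu(x5) = 3 * 2 = 6.
Summing: mu(A) = 45/2 + 6 + 6 = 69/2.

69/2


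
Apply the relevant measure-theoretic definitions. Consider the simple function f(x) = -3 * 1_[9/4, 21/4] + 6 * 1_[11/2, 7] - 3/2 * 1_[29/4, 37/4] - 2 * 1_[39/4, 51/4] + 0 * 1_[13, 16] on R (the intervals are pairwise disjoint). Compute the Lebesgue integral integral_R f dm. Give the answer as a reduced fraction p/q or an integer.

For a simple function f = sum_i c_i * 1_{A_i} with disjoint A_i,
  integral f dm = sum_i c_i * m(A_i).
Lengths of the A_i:
  m(A_1) = 21/4 - 9/4 = 3.
  m(A_2) = 7 - 11/2 = 3/2.
  m(A_3) = 37/4 - 29/4 = 2.
  m(A_4) = 51/4 - 39/4 = 3.
  m(A_5) = 16 - 13 = 3.
Contributions c_i * m(A_i):
  (-3) * (3) = -9.
  (6) * (3/2) = 9.
  (-3/2) * (2) = -3.
  (-2) * (3) = -6.
  (0) * (3) = 0.
Total: -9 + 9 - 3 - 6 + 0 = -9.

-9


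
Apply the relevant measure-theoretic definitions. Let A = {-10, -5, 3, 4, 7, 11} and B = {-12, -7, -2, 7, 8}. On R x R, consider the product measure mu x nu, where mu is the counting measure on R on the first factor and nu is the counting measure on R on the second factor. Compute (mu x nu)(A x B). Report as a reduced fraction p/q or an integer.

For a measurable rectangle A x B, the product measure satisfies
  (mu x nu)(A x B) = mu(A) * nu(B).
  mu(A) = 6.
  nu(B) = 5.
  (mu x nu)(A x B) = 6 * 5 = 30.

30


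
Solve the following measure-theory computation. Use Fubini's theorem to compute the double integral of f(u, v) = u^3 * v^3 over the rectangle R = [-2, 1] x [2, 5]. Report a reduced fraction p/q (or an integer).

f(u, v) is a tensor product of a function of u and a function of v, and both factors are bounded continuous (hence Lebesgue integrable) on the rectangle, so Fubini's theorem applies:
  integral_R f d(m x m) = (integral_a1^b1 u^3 du) * (integral_a2^b2 v^3 dv).
Inner integral in u: integral_{-2}^{1} u^3 du = (1^4 - (-2)^4)/4
  = -15/4.
Inner integral in v: integral_{2}^{5} v^3 dv = (5^4 - 2^4)/4
  = 609/4.
Product: (-15/4) * (609/4) = -9135/16.

-9135/16


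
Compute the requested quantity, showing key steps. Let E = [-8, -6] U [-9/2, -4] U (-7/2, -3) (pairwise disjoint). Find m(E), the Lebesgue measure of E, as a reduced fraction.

For pairwise disjoint intervals, m(union_i I_i) = sum_i m(I_i),
and m is invariant under swapping open/closed endpoints (single points have measure 0).
So m(E) = sum_i (b_i - a_i).
  I_1 has length -6 - (-8) = 2.
  I_2 has length -4 - (-9/2) = 1/2.
  I_3 has length -3 - (-7/2) = 1/2.
Summing:
  m(E) = 2 + 1/2 + 1/2 = 3.

3


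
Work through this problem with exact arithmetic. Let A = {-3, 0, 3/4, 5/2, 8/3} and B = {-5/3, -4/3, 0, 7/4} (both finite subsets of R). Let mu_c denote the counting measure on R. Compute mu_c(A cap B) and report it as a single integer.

Counting measure on a finite set equals cardinality. mu_c(A cap B) = |A cap B| (elements appearing in both).
Enumerating the elements of A that also lie in B gives 1 element(s).
So mu_c(A cap B) = 1.

1


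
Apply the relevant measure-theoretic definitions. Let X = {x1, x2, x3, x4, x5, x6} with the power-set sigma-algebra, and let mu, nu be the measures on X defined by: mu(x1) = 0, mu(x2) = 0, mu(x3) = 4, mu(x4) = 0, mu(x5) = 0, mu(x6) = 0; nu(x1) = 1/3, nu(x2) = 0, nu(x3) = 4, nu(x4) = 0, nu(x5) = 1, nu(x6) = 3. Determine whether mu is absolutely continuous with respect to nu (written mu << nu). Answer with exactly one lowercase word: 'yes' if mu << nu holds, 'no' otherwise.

mu << nu means: every nu-null measurable set is also mu-null; equivalently, for every atom x, if nu({x}) = 0 then mu({x}) = 0.
Checking each atom:
  x1: nu = 1/3 > 0 -> no constraint.
  x2: nu = 0, mu = 0 -> consistent with mu << nu.
  x3: nu = 4 > 0 -> no constraint.
  x4: nu = 0, mu = 0 -> consistent with mu << nu.
  x5: nu = 1 > 0 -> no constraint.
  x6: nu = 3 > 0 -> no constraint.
No atom violates the condition. Therefore mu << nu.

yes


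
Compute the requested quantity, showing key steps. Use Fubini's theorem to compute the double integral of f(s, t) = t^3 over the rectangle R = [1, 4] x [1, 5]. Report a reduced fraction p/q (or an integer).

f(s, t) is a tensor product of a function of s and a function of t, and both factors are bounded continuous (hence Lebesgue integrable) on the rectangle, so Fubini's theorem applies:
  integral_R f d(m x m) = (integral_a1^b1 1 ds) * (integral_a2^b2 t^3 dt).
Inner integral in s: integral_{1}^{4} 1 ds = (4^1 - 1^1)/1
  = 3.
Inner integral in t: integral_{1}^{5} t^3 dt = (5^4 - 1^4)/4
  = 156.
Product: (3) * (156) = 468.

468


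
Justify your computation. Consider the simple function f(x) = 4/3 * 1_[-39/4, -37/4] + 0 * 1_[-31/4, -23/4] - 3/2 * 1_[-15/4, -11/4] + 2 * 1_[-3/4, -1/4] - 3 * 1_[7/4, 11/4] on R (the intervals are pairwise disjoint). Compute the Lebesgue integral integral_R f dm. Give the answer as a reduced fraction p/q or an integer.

For a simple function f = sum_i c_i * 1_{A_i} with disjoint A_i,
  integral f dm = sum_i c_i * m(A_i).
Lengths of the A_i:
  m(A_1) = -37/4 - (-39/4) = 1/2.
  m(A_2) = -23/4 - (-31/4) = 2.
  m(A_3) = -11/4 - (-15/4) = 1.
  m(A_4) = -1/4 - (-3/4) = 1/2.
  m(A_5) = 11/4 - 7/4 = 1.
Contributions c_i * m(A_i):
  (4/3) * (1/2) = 2/3.
  (0) * (2) = 0.
  (-3/2) * (1) = -3/2.
  (2) * (1/2) = 1.
  (-3) * (1) = -3.
Total: 2/3 + 0 - 3/2 + 1 - 3 = -17/6.

-17/6


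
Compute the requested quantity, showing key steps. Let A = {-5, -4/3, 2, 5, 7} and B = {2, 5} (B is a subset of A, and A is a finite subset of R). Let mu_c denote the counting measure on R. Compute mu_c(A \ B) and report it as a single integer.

Counting measure assigns mu_c(E) = |E| (number of elements) when E is finite. For B subset A, A \ B is the set of elements of A not in B, so |A \ B| = |A| - |B|.
|A| = 5, |B| = 2, so mu_c(A \ B) = 5 - 2 = 3.

3


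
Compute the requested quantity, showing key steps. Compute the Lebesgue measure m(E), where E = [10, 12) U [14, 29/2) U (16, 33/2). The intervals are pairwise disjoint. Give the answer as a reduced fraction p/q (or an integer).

For pairwise disjoint intervals, m(union_i I_i) = sum_i m(I_i),
and m is invariant under swapping open/closed endpoints (single points have measure 0).
So m(E) = sum_i (b_i - a_i).
  I_1 has length 12 - 10 = 2.
  I_2 has length 29/2 - 14 = 1/2.
  I_3 has length 33/2 - 16 = 1/2.
Summing:
  m(E) = 2 + 1/2 + 1/2 = 3.

3


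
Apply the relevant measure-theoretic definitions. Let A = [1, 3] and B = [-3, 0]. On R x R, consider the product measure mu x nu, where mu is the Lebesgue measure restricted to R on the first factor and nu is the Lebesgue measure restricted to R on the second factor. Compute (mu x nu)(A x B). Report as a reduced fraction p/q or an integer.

For a measurable rectangle A x B, the product measure satisfies
  (mu x nu)(A x B) = mu(A) * nu(B).
  mu(A) = 2.
  nu(B) = 3.
  (mu x nu)(A x B) = 2 * 3 = 6.

6


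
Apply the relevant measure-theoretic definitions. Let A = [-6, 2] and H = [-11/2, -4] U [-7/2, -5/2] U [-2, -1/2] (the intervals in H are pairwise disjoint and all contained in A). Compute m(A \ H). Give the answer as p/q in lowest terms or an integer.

The ambient interval has length m(A) = 2 - (-6) = 8.
Since the holes are disjoint and sit inside A, by finite additivity
  m(H) = sum_i (b_i - a_i), and m(A \ H) = m(A) - m(H).
Computing the hole measures:
  m(H_1) = -4 - (-11/2) = 3/2.
  m(H_2) = -5/2 - (-7/2) = 1.
  m(H_3) = -1/2 - (-2) = 3/2.
Summed: m(H) = 3/2 + 1 + 3/2 = 4.
So m(A \ H) = 8 - 4 = 4.

4


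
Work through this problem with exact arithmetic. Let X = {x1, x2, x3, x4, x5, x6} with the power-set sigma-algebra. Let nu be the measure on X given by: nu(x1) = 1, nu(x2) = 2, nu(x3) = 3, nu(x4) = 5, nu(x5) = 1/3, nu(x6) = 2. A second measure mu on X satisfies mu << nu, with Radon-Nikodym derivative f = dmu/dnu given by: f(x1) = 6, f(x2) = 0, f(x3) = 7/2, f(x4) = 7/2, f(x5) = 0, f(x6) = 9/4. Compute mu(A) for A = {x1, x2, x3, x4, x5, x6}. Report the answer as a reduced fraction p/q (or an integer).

By the defining property of the Radon-Nikodym derivative, for every measurable set A,
  mu(A) = integral_A f dnu.
Since nu is a discrete measure concentrated on the atoms of X, the integral over A reduces to the sum
  mu(A) = sum_{x in A} f(x) * nu({x}).
Computing each term:
  x1: f(x1) * nu(x1) = 6 * 1 = 6.
  x2: f(x2) * nu(x2) = 0 * 2 = 0.
  x3: f(x3) * nu(x3) = 7/2 * 3 = 21/2.
  x4: f(x4) * nu(x4) = 7/2 * 5 = 35/2.
  x5: f(x5) * nu(x5) = 0 * 1/3 = 0.
  x6: f(x6) * nu(x6) = 9/4 * 2 = 9/2.
Summing: mu(A) = 6 + 0 + 21/2 + 35/2 + 0 + 9/2 = 77/2.

77/2


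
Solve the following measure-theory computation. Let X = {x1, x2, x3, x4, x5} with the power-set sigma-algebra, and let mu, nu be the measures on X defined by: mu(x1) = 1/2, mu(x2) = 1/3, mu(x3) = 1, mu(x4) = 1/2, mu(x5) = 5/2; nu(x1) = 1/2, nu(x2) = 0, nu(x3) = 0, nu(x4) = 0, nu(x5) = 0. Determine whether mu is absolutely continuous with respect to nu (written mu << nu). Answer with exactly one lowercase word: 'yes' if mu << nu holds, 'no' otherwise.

mu << nu means: every nu-null measurable set is also mu-null; equivalently, for every atom x, if nu({x}) = 0 then mu({x}) = 0.
Checking each atom:
  x1: nu = 1/2 > 0 -> no constraint.
  x2: nu = 0, mu = 1/3 > 0 -> violates mu << nu.
  x3: nu = 0, mu = 1 > 0 -> violates mu << nu.
  x4: nu = 0, mu = 1/2 > 0 -> violates mu << nu.
  x5: nu = 0, mu = 5/2 > 0 -> violates mu << nu.
The atom(s) x2, x3, x4, x5 violate the condition (nu = 0 but mu > 0). Therefore mu is NOT absolutely continuous w.r.t. nu.

no


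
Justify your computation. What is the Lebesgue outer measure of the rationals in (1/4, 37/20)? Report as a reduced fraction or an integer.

Q cap (1/4, 37/20) is countable; list its elements as q_1, q_2, ... . Fix eps > 0 and cover the k-th point by an interval of length eps * 2^(-k). The cover has total length eps * sum_{k>=1} 2^(-k) = eps, so by definition of outer measure m*(Q cap (1/4, 37/20)) <= eps. Since eps was arbitrary and m* >= 0, the outer measure is 0.

0


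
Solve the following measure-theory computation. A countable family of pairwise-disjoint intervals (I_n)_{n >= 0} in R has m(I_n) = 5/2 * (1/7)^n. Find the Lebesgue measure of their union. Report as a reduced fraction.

By countable additivity of the Lebesgue measure on pairwise disjoint measurable sets,
  m(union_{n >= 0} I_n) = sum_{n >= 0} m(I_n) = sum_{n >= 0} a * r^n,
  with a = 5/2 and r = 1/7.
Since 0 < r = 1/7 < 1, the geometric series converges:
  sum_{n >= 0} a * r^n = a / (1 - r).
  = 5/2 / (1 - 1/7)
  = 5/2 / (6/7)
  = 35/12.

35/12


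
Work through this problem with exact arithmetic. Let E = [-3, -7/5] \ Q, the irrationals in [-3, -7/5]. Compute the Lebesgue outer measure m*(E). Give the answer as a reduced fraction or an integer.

The interval I = [-3, -7/5] has m(I) = -7/5 - (-3) = 8/5 (endpoints are measure-zero, so open/closed/half-open agree). Write I = (I cap Q) u (I \ Q). The rationals in I are countable, so m*(I cap Q) = 0 (cover each rational by intervals whose total length is arbitrarily small). By countable subadditivity m*(I) <= m*(I cap Q) + m*(I \ Q), hence m*(I \ Q) >= m(I) = 8/5. The reverse inequality m*(I \ Q) <= m*(I) = 8/5 is trivial since (I \ Q) is a subset of I. Therefore m*(I \ Q) = 8/5.

8/5


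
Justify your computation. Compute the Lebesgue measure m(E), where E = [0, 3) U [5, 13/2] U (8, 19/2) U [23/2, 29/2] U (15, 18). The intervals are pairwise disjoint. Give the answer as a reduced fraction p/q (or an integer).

For pairwise disjoint intervals, m(union_i I_i) = sum_i m(I_i),
and m is invariant under swapping open/closed endpoints (single points have measure 0).
So m(E) = sum_i (b_i - a_i).
  I_1 has length 3 - 0 = 3.
  I_2 has length 13/2 - 5 = 3/2.
  I_3 has length 19/2 - 8 = 3/2.
  I_4 has length 29/2 - 23/2 = 3.
  I_5 has length 18 - 15 = 3.
Summing:
  m(E) = 3 + 3/2 + 3/2 + 3 + 3 = 12.

12


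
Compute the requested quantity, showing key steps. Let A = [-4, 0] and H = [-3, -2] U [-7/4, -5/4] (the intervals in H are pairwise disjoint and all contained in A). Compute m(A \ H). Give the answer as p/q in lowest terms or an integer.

The ambient interval has length m(A) = 0 - (-4) = 4.
Since the holes are disjoint and sit inside A, by finite additivity
  m(H) = sum_i (b_i - a_i), and m(A \ H) = m(A) - m(H).
Computing the hole measures:
  m(H_1) = -2 - (-3) = 1.
  m(H_2) = -5/4 - (-7/4) = 1/2.
Summed: m(H) = 1 + 1/2 = 3/2.
So m(A \ H) = 4 - 3/2 = 5/2.

5/2


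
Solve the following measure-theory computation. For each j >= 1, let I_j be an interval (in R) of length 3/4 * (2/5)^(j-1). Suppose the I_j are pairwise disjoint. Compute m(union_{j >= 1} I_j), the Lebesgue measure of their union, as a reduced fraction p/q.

By countable additivity of the Lebesgue measure on pairwise disjoint measurable sets,
  m(union_{j >= 1} I_j) = sum_{j >= 1} m(I_j) = sum_{j >= 1} a * r^(j-1),
  with a = 3/4 and r = 2/5.
Since 0 < r = 2/5 < 1, the geometric series converges:
  sum_{j >= 1} a * r^(j-1) = a / (1 - r).
  = 3/4 / (1 - 2/5)
  = 3/4 / (3/5)
  = 5/4.

5/4


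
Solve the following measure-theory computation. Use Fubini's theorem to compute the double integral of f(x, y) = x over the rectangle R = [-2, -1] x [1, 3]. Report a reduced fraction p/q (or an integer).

f(x, y) is a tensor product of a function of x and a function of y, and both factors are bounded continuous (hence Lebesgue integrable) on the rectangle, so Fubini's theorem applies:
  integral_R f d(m x m) = (integral_a1^b1 x dx) * (integral_a2^b2 1 dy).
Inner integral in x: integral_{-2}^{-1} x dx = ((-1)^2 - (-2)^2)/2
  = -3/2.
Inner integral in y: integral_{1}^{3} 1 dy = (3^1 - 1^1)/1
  = 2.
Product: (-3/2) * (2) = -3.

-3


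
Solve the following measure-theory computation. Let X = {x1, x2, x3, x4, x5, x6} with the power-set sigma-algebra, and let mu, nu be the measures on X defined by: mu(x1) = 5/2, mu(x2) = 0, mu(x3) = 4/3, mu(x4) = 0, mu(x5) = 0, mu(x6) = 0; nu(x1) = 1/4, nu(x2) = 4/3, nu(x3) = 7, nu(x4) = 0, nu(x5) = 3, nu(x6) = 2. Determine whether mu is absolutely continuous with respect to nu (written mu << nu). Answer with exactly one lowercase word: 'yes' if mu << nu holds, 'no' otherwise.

mu << nu means: every nu-null measurable set is also mu-null; equivalently, for every atom x, if nu({x}) = 0 then mu({x}) = 0.
Checking each atom:
  x1: nu = 1/4 > 0 -> no constraint.
  x2: nu = 4/3 > 0 -> no constraint.
  x3: nu = 7 > 0 -> no constraint.
  x4: nu = 0, mu = 0 -> consistent with mu << nu.
  x5: nu = 3 > 0 -> no constraint.
  x6: nu = 2 > 0 -> no constraint.
No atom violates the condition. Therefore mu << nu.

yes


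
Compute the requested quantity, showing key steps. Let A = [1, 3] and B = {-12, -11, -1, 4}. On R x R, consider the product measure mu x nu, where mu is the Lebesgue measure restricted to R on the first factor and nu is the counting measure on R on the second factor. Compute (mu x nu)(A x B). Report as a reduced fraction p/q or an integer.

For a measurable rectangle A x B, the product measure satisfies
  (mu x nu)(A x B) = mu(A) * nu(B).
  mu(A) = 2.
  nu(B) = 4.
  (mu x nu)(A x B) = 2 * 4 = 8.

8


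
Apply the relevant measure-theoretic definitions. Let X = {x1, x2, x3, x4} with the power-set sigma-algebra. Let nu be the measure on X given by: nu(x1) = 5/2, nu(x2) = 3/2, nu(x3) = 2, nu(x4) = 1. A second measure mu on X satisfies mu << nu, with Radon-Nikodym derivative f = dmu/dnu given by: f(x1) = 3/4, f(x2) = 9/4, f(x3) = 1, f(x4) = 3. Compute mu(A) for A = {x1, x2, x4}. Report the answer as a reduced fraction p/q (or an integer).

By the defining property of the Radon-Nikodym derivative, for every measurable set A,
  mu(A) = integral_A f dnu.
Since nu is a discrete measure concentrated on the atoms of X, the integral over A reduces to the sum
  mu(A) = sum_{x in A} f(x) * nu({x}).
Computing each term:
  x1: f(x1) * nu(x1) = 3/4 * 5/2 = 15/8.
  x2: f(x2) * nu(x2) = 9/4 * 3/2 = 27/8.
  x4: f(x4) * nu(x4) = 3 * 1 = 3.
Summing: mu(A) = 15/8 + 27/8 + 3 = 33/4.

33/4


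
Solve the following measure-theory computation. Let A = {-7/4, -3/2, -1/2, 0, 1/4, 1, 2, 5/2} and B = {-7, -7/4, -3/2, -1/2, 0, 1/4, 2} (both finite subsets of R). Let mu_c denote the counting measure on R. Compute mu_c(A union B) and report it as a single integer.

Counting measure on a finite set equals cardinality. By inclusion-exclusion, |A union B| = |A| + |B| - |A cap B|.
|A| = 8, |B| = 7, |A cap B| = 6.
So mu_c(A union B) = 8 + 7 - 6 = 9.

9


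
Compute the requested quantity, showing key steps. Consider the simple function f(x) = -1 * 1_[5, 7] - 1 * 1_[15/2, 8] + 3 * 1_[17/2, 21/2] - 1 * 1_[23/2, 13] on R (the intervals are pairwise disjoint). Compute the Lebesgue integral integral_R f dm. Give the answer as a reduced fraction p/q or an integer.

For a simple function f = sum_i c_i * 1_{A_i} with disjoint A_i,
  integral f dm = sum_i c_i * m(A_i).
Lengths of the A_i:
  m(A_1) = 7 - 5 = 2.
  m(A_2) = 8 - 15/2 = 1/2.
  m(A_3) = 21/2 - 17/2 = 2.
  m(A_4) = 13 - 23/2 = 3/2.
Contributions c_i * m(A_i):
  (-1) * (2) = -2.
  (-1) * (1/2) = -1/2.
  (3) * (2) = 6.
  (-1) * (3/2) = -3/2.
Total: -2 - 1/2 + 6 - 3/2 = 2.

2


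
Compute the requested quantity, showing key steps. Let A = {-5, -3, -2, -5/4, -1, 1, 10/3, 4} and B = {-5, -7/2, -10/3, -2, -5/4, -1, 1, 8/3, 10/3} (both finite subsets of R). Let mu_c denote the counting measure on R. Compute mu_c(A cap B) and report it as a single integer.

Counting measure on a finite set equals cardinality. mu_c(A cap B) = |A cap B| (elements appearing in both).
Enumerating the elements of A that also lie in B gives 6 element(s).
So mu_c(A cap B) = 6.

6


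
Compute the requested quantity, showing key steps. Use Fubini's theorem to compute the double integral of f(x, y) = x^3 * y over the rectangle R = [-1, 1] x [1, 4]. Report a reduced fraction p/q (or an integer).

f(x, y) is a tensor product of a function of x and a function of y, and both factors are bounded continuous (hence Lebesgue integrable) on the rectangle, so Fubini's theorem applies:
  integral_R f d(m x m) = (integral_a1^b1 x^3 dx) * (integral_a2^b2 y dy).
Inner integral in x: integral_{-1}^{1} x^3 dx = (1^4 - (-1)^4)/4
  = 0.
Inner integral in y: integral_{1}^{4} y dy = (4^2 - 1^2)/2
  = 15/2.
Product: (0) * (15/2) = 0.

0


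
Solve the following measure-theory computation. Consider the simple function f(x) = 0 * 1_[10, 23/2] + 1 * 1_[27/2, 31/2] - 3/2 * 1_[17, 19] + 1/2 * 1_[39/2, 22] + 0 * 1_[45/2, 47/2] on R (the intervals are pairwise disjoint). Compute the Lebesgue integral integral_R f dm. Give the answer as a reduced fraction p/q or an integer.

For a simple function f = sum_i c_i * 1_{A_i} with disjoint A_i,
  integral f dm = sum_i c_i * m(A_i).
Lengths of the A_i:
  m(A_1) = 23/2 - 10 = 3/2.
  m(A_2) = 31/2 - 27/2 = 2.
  m(A_3) = 19 - 17 = 2.
  m(A_4) = 22 - 39/2 = 5/2.
  m(A_5) = 47/2 - 45/2 = 1.
Contributions c_i * m(A_i):
  (0) * (3/2) = 0.
  (1) * (2) = 2.
  (-3/2) * (2) = -3.
  (1/2) * (5/2) = 5/4.
  (0) * (1) = 0.
Total: 0 + 2 - 3 + 5/4 + 0 = 1/4.

1/4


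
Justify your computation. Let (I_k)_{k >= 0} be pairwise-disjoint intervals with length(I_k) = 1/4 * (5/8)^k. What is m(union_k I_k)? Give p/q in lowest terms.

By countable additivity of the Lebesgue measure on pairwise disjoint measurable sets,
  m(union_{k >= 0} I_k) = sum_{k >= 0} m(I_k) = sum_{k >= 0} a * r^k,
  with a = 1/4 and r = 5/8.
Since 0 < r = 5/8 < 1, the geometric series converges:
  sum_{k >= 0} a * r^k = a / (1 - r).
  = 1/4 / (1 - 5/8)
  = 1/4 / (3/8)
  = 2/3.

2/3
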